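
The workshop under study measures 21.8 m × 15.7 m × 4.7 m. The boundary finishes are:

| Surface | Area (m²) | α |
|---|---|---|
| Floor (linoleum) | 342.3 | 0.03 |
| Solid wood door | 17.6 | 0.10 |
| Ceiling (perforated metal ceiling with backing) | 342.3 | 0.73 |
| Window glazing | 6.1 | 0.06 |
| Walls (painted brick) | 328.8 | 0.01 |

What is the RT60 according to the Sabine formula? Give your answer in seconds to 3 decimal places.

Summing Sᵢαᵢ: 10.269 + 1.760 + 249.879 + 0.366 + 3.288 → A = 265.562 sabins.
V = 21.8·15.7·4.7 = 1608.622 m³.
RT60 = 0.161 · V / A = 0.161 × 1608.622 / 265.562 = 0.975 s.

0.975 s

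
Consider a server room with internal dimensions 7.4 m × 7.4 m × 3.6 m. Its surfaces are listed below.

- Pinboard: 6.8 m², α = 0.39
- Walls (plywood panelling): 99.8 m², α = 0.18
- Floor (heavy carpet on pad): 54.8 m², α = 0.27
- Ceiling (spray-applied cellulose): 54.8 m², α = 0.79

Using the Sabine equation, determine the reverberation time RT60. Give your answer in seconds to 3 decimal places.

0.403 s

A = Σ Sᵢαᵢ = 6.8·0.39 + 99.8·0.18 + 54.8·0.27 + 54.8·0.79 = 78.704 sabins.
V = 7.4·7.4·3.6 = 197.136 m³.
RT60 = 0.161 · V / A = 0.161 × 197.136 / 78.704 = 0.403 s.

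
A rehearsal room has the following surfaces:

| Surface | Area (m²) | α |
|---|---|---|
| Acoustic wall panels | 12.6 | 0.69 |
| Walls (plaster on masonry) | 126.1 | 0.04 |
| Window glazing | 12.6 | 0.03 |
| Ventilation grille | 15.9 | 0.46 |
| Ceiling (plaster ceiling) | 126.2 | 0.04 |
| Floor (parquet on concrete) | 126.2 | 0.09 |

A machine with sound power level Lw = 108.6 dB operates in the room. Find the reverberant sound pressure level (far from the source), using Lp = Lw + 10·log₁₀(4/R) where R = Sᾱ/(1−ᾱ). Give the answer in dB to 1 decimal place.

98.4 dB

A = 37.836 sabins; S = 419.6 m².
ᾱ = 37.836/419.6 = 0.0902; R = Sᾱ/(1−ᾱ) = 37.836/(1−0.0902) = 41.587 m².
Lp = Lw + 10 log₁₀(4/R) = 108.6 -10.17 = 98.4 dB.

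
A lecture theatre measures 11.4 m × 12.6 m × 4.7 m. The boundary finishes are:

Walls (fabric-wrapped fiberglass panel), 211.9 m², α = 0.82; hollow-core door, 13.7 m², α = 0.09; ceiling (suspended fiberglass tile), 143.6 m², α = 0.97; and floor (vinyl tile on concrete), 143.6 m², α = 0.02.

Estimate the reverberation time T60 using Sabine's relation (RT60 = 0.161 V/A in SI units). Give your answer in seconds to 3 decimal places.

0.343 sec

Equivalent absorption area: A = 211.9*0.82 + 13.7*0.09 + 143.6*0.97 + 143.6*0.02 = 317.155 m².
Volume V = 11.4 × 12.6 × 4.7 = 675.108 m³.
RT60 = 0.161 · V / A = 0.161 × 675.108 / 317.155 = 0.343 s.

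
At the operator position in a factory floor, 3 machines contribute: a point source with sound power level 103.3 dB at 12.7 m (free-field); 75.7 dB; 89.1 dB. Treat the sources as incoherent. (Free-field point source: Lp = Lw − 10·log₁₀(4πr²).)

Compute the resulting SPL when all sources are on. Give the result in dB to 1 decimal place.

Source at 12.7 m: Lp = 103.3 − 10·log₁₀(4π·12.7²) = 103.3 − 10·log₁₀(2026.830) = 70.2 dB.
Σ 10^(Lᵢ/10) = 8.605e+08.
Combined level = 10 log₁₀(8.605e+08) = 89.3 dB.

89.3 dB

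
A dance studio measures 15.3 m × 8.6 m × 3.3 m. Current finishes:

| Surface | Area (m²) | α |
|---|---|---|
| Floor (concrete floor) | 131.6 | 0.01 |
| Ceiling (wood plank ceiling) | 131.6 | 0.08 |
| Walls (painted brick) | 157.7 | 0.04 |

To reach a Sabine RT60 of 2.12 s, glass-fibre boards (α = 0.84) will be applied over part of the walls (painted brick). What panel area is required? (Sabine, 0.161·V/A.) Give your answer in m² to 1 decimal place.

Total absorption A₁ = 131.6·0.01 + 131.6·0.08 + 157.7·0.04
  = 1.316 + 10.528 + 6.308 = 18.152 m² sabins.
V = 434.214 m³. Target absorption A₂ = 0.161 × 434.214 / 2.12 = 32.976 sabins.
ΔA needed = 32.976 − 18.152 = 14.824 sabins.
Each m² of panel replacing the walls (painted brick) adds (0.84 − 0.04) = 0.80 sabins.
Panel area = 14.824 / 0.80 = 18.5 m².

18.5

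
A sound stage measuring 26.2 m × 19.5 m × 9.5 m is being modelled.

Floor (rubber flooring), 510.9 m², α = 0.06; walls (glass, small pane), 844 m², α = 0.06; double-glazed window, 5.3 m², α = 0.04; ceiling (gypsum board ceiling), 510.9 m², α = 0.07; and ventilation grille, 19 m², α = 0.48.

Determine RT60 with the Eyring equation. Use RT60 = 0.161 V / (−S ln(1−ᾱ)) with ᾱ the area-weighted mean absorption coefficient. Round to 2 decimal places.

5.97 sec

S = Σ Sᵢ = 1890.1 m².
Σ(Sᵢαᵢ) = 510.9·0.06 + 844·0.06 + 5.3·0.04 + 510.9·0.07 + 19·0.48 = 126.389.
Mean coefficient ᾱ = A/S = 0.0669.
−S·ln(1−ᾱ) = −1890.1 × ln(1 − 0.0669) = 130.876.
V = 26.2 × 19.5 × 9.5 = 4853.55 m³.
T = 0.161·V/[−S·ln(1−ᾱ)] = 0.161·4853.55/130.876 = 5.97 s.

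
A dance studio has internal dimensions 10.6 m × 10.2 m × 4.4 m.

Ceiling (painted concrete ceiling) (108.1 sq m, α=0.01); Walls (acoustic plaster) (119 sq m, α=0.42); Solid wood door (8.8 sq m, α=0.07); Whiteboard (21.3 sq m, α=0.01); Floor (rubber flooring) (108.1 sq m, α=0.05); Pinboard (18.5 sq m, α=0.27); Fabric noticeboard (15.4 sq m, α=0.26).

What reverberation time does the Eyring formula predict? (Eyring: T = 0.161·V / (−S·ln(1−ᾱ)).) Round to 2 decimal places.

1.06 seconds

Total surface area S = 108.1 + 119 + 8.8 + 21.3 + 108.1 + 18.5 + 15.4 = 399.2 sq m.
Σ(Sᵢαᵢ) = 108.1×0.01 + 119×0.42 + 8.8×0.07 + 21.3×0.01 + 108.1×0.05 + 18.5×0.27 + 15.4×0.26 = 66.294.
Mean coefficient ᾱ = A/S = 0.1661.
Eyring denominator: −S ln(1−ᾱ) = 72.511.
V = 10.6 × 10.2 × 4.4 = 475.728 m³.
T = 0.161·V/[−S·ln(1−ᾱ)] = 0.161·475.728/72.511 = 1.06 s.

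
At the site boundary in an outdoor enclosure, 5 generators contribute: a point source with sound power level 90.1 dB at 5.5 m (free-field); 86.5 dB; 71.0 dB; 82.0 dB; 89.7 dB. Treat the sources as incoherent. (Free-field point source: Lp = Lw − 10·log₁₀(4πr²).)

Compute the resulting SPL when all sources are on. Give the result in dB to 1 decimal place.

Source at 5.5 m: Lp = 90.1 − 10·log₁₀(4π·5.5²) = 90.1 − 10·log₁₀(380.133) = 64.3 dB.
Σ 10^(Lᵢ/10) = 1.554e+09.
Back to dB: 10·log₁₀ Σ = 91.9 dB.

91.9 dB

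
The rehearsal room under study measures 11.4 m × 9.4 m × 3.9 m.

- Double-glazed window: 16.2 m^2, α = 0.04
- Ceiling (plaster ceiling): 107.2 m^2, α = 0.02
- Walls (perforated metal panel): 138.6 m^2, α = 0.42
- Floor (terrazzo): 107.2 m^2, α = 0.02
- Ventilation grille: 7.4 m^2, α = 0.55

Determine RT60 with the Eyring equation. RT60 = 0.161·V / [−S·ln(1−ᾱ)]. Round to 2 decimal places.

Total surface area S = 16.2 + 107.2 + 138.6 + 107.2 + 7.4 = 376.6 m^2.
Absorption A = 16.2×0.04 + 107.2×0.02 + 138.6×0.42 + 107.2×0.02 + 7.4×0.55 = 67.218 sabins.
ᾱ = 67.218 / 376.6 = 0.1785.
Eyring denominator: −S ln(1−ᾱ) = 74.048.
V = 11.4 × 9.4 × 3.9 = 417.924 m³.
RT60 = 0.161 × 417.924 / 74.048 = 0.91 s.

0.91 s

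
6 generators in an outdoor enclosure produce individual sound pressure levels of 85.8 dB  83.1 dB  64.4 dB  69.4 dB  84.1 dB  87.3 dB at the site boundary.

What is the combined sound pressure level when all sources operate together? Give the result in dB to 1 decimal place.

Σ 10^(Lᵢ/10) = 1.39e+09.
L_total = 10·log₁₀(1.39e+09) = 91.4 dB.

91.4 dB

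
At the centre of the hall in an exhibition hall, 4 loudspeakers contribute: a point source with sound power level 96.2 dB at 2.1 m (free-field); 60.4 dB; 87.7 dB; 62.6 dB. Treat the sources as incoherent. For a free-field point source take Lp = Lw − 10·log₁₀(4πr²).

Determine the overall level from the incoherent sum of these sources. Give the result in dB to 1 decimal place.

88.2 dB

Source at 2.1 m: Lp = 96.2 − 10·log₁₀(4π·2.1²) = 96.2 − 10·log₁₀(55.418) = 78.8 dB.
Σ 10^(Lᵢ/10) = 6.676e+08.
Combined level = 10 log₁₀(6.676e+08) = 88.2 dB.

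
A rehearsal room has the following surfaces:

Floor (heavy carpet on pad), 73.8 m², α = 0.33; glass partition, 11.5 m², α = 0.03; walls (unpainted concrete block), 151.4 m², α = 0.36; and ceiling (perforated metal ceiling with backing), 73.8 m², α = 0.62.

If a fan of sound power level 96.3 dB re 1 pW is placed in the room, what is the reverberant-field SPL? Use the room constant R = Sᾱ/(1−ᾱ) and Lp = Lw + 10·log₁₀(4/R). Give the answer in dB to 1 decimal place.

79.1 dB

Σ(Sᵢαᵢ) = 73.8·0.33 + 11.5·0.03 + 151.4·0.36 + 73.8·0.62 = 124.959; total area S = 310.5 m².
ᾱ = 124.959/310.5 = 0.4024; R = Sᾱ/(1−ᾱ) = 124.959/(1−0.4024) = 209.101 m².
Lp = 96.3 + 10·log₁₀(4/209.101) = 96.3 + (-17.18) = 79.1 dB.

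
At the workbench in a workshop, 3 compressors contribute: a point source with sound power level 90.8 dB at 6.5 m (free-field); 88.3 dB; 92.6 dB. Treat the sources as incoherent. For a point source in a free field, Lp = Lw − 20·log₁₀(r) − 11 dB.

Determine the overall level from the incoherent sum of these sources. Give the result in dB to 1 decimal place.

Source at 6.5 m: Lp = 90.8 − 20·log₁₀(6.5) − 11 = 63.5 dB.
Sum in the linear (power) domain: Σ 10^(Lᵢ/10) = 10^(63.5/10) + 10^(88.3/10) + 10^(92.6/10) = 2.498e+09.
L_total = 10·log₁₀(2.498e+09) = 94.0 dB.

94.0 dB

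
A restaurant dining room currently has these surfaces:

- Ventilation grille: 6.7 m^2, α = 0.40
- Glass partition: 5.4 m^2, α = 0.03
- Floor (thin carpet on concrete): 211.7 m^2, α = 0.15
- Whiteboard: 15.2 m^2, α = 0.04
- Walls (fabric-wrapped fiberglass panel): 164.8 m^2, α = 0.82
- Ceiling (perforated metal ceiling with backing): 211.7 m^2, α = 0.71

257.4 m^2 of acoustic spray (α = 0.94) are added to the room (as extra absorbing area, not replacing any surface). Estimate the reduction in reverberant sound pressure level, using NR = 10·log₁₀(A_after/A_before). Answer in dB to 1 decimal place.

2.4 dB

Summing Sᵢαᵢ: 2.680 + 0.162 + 31.755 + 0.608 + 135.136 + 150.307 → A_before = 320.648 sabins.
Treatment contributes 257.4·0.94 = 241.956 sabins.
A_after = 320.648 + 241.956 = 562.604 sabins.
NR = 10·log₁₀(562.604/320.648) = 2.4 dB.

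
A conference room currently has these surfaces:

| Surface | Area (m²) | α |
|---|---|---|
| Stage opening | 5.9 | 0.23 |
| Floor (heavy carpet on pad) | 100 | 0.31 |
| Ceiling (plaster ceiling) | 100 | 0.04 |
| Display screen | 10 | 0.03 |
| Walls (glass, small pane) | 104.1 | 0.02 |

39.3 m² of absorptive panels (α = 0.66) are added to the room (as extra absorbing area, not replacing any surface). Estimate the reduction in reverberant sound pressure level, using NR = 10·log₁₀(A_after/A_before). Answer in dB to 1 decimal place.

Summing Sᵢαᵢ: 1.357 + 31.000 + 4.000 + 0.300 + 2.082 → A_before = 38.739 sabins.
Added absorption = 39.3 × 0.66 = 25.938 sabins.
New total A_after = 64.677 sabins.
Reduction = 10 log₁₀(A_after/A_before) = 10 log₁₀(1.6696) = 2.2 dB.

2.2 dB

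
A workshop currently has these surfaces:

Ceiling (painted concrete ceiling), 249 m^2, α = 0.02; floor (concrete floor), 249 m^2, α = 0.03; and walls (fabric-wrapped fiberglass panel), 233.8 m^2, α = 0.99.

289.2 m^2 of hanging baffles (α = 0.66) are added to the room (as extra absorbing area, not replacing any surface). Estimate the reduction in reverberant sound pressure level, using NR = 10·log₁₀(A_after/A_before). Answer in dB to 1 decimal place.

2.5 dB

A_before = Σ Sᵢαᵢ = 249×0.02 + 249×0.03 + 233.8×0.99 = 243.912 sabins.
Treatment contributes 289.2·0.66 = 190.872 sabins.
New total A_after = 434.784 sabins.
Reduction = 10 log₁₀(A_after/A_before) = 10 log₁₀(1.7825) = 2.5 dB.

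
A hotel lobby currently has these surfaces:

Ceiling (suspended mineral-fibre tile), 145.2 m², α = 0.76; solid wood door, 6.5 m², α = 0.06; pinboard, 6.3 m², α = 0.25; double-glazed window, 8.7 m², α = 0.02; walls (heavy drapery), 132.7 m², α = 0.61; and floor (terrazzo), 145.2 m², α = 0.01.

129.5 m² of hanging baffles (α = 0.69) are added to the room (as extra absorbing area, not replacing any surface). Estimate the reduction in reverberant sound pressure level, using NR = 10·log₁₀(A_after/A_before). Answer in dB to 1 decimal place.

1.6 dB

Summing Sᵢαᵢ: 110.352 + 0.390 + 1.575 + 0.174 + 80.947 + 1.452 → A_before = 194.890 sabins.
Treatment contributes 129.5·0.69 = 89.355 sabins.
New total A_after = 284.245 sabins.
NR = 10·log₁₀(284.245/194.890) = 1.6 dB.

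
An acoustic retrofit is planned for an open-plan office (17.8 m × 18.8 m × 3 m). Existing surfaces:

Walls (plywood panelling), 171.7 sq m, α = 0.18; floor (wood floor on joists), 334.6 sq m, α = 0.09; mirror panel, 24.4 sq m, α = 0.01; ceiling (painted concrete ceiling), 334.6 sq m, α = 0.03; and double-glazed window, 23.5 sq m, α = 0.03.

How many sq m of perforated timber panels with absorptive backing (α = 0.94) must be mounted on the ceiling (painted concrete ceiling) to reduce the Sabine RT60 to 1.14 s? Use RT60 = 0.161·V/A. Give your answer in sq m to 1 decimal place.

Summing Sᵢαᵢ: 30.906 + 30.114 + 0.244 + 10.038 + 0.705 → A₁ = 72.007 sabins.
V = 1003.92 m³. Target absorption A₂ = 0.161 × 1003.92 / 1.14 = 141.782 sabins.
ΔA needed = 141.782 − 72.007 = 69.775 sabins.
Net gain per sq m: Δα = 0.94 − 0.03 = 0.91.
Panel area = 69.775 / 0.91 = 76.7 sq m.

76.7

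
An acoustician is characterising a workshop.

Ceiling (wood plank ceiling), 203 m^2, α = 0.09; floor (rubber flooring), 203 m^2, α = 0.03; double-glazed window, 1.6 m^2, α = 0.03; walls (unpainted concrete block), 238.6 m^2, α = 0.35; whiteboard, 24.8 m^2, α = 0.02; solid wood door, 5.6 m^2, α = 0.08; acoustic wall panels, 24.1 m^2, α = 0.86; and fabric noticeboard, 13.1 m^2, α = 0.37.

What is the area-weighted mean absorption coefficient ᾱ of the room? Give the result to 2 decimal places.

S = Σ Sᵢ = 203 + 203 + 1.6 + 238.6 + 24.8 + 5.6 + 24.1 + 13.1 = 713.8 m^2.
Weighted sum Σ Sα = 134.435.
ᾱ = A/S = 0.19.

0.19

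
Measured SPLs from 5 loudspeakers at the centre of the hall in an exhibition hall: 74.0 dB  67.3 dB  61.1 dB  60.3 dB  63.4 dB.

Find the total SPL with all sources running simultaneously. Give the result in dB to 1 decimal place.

Converting to relative power and adding: 10^(74.0/10) + 10^(67.3/10) + 10^(61.1/10) + 10^(60.3/10) + 10^(63.4/10) = 3.504e+07.
Back to dB: 10·log₁₀ Σ = 75.4 dB.

75.4 dB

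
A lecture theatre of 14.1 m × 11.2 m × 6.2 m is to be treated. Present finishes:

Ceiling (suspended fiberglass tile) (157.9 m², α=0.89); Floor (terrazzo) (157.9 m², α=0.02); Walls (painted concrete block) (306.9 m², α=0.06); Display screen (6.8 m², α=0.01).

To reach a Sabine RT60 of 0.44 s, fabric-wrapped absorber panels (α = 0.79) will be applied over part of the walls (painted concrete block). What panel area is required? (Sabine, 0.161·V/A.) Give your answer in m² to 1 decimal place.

268.6

Total absorption A₁ = 157.9×0.89 + 157.9×0.02 + 306.9×0.06 + 6.8×0.01
  = 140.531 + 3.158 + 18.414 + 0.068 = 162.171 m² sabins.
Required A₂ = 0.161·979.104/0.44 = 358.263 sabins.
ΔA needed = 358.263 − 162.171 = 196.092 sabins.
Net gain per m²: Δα = 0.79 − 0.06 = 0.73.
Panel area = 196.092 / 0.73 = 268.6 m².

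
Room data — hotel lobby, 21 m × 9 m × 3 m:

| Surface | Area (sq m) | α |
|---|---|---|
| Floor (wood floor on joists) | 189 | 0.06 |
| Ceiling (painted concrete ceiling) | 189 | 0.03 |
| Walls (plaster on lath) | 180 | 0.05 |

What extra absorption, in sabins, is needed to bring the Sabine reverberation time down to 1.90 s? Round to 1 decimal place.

Summing Sᵢαᵢ: 11.340 + 5.670 + 9.000 → A₁ = 26.010 sabins.
V = 567 m³. Required absorption A₂ = 0.161 × 567 / 1.90 = 48.046 sabins.
ΔA = A₂ − A₁ = 48.046 − 26.010 = 22.0 sabins.

22.0 sabins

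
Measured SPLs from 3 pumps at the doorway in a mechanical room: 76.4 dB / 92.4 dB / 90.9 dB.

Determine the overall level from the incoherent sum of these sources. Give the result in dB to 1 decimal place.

Σ 10^(Lᵢ/10) = 3.012e+09.
Combined level = 10 log₁₀(3.012e+09) = 94.8 dB.

94.8 dB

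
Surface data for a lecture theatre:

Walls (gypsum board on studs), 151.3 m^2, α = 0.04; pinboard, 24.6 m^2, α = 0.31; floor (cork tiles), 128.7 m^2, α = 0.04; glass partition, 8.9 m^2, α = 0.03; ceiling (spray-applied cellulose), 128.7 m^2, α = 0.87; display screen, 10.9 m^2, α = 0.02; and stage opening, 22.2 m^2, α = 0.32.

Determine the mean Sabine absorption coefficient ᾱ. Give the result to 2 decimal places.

0.29

S = Σ Sᵢ = 151.3 + 24.6 + 128.7 + 8.9 + 128.7 + 10.9 + 22.2 = 475.3 m^2.
Σ(Sᵢαᵢ) = 151.3·0.04 + 24.6·0.31 + 128.7·0.04 + 8.9·0.03 + 128.7·0.87 + 10.9·0.02 + 22.2·0.32 = 138.384.
ᾱ = 138.384 / 475.3 = 0.29.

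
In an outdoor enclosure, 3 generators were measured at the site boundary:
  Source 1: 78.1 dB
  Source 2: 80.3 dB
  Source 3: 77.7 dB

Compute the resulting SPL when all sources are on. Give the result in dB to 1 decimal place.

83.6 dB

Sum in the linear (power) domain: Σ 10^(Lᵢ/10) = 10^(78.1/10) + 10^(80.3/10) + 10^(77.7/10) = 2.306e+08.
L_total = 10·log₁₀(2.306e+08) = 83.6 dB.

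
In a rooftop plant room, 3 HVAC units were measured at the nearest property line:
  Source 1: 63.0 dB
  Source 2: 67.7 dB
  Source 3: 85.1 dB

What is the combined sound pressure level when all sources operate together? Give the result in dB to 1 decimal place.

Σ 10^(Lᵢ/10) = 3.315e+08.
Combined level = 10 log₁₀(3.315e+08) = 85.2 dB.

85.2 dB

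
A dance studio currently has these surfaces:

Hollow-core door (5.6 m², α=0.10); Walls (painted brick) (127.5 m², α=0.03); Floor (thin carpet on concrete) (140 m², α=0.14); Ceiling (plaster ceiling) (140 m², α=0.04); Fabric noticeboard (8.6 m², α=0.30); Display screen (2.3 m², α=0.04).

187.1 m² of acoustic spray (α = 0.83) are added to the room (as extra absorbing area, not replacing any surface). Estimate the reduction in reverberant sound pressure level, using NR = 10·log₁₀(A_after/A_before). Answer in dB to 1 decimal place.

7.6 dB

Equivalent absorption area: A_before = 5.6*0.10 + 127.5*0.03 + 140*0.14 + 140*0.04 + 8.6*0.30 + 2.3*0.04 = 32.257 m².
Treatment contributes 187.1·0.83 = 155.293 sabins.
A_after = 32.257 + 155.293 = 187.550 sabins.
Reduction = 10 log₁₀(A_after/A_before) = 10 log₁₀(5.8142) = 7.6 dB.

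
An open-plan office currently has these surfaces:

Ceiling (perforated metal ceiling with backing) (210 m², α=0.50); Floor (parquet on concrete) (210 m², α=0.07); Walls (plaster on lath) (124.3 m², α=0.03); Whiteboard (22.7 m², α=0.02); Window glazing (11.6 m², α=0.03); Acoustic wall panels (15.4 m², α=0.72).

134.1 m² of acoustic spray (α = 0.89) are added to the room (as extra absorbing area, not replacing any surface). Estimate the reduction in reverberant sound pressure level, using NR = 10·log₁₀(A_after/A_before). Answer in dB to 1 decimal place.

Total absorption A_before = 210·0.50 + 210·0.07 + 124.3·0.03 + 22.7·0.02 + 11.6·0.03 + 15.4·0.72
  = 105.000 + 14.700 + 3.729 + 0.454 + 0.348 + 11.088 = 135.319 m² sabins.
Added absorption = 134.1 × 0.89 = 119.349 sabins.
New total A_after = 254.668 sabins.
Reduction = 10 log₁₀(A_after/A_before) = 10 log₁₀(1.8820) = 2.7 dB.

2.7 dB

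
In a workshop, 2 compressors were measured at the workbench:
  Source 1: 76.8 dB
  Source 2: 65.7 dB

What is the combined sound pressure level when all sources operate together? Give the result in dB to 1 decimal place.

Σ 10^(Lᵢ/10) = 5.158e+07.
Combined level = 10 log₁₀(5.158e+07) = 77.1 dB.

77.1 dB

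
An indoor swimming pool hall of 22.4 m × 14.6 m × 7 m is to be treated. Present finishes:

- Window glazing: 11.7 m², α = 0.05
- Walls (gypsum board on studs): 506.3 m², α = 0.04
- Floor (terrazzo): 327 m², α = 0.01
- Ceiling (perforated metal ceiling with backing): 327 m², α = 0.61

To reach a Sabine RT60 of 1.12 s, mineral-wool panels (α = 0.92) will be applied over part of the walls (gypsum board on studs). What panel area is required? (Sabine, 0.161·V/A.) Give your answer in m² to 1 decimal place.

119.9

Summing Sᵢαᵢ: 0.585 + 20.252 + 3.270 + 199.470 → A₁ = 223.577 sabins.
Required A₂ = 0.161·2289.28/1.12 = 329.084 sabins.
Absorption to add: 329.084 − 223.577 = 105.507 sabins.
Net gain per m²: Δα = 0.92 − 0.04 = 0.88.
Area = ΔA/Δα = 105.507/0.88 = 119.9 m².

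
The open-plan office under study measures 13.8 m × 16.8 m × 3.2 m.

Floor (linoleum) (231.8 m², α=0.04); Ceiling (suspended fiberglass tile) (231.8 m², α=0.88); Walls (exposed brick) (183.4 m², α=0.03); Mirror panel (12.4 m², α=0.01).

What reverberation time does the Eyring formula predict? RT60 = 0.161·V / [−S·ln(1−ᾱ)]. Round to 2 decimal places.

0.45 sec

Total surface area S = 231.8 + 231.8 + 183.4 + 12.4 = 659.4 m².
Σ(Sᵢαᵢ) = 231.8·0.04 + 231.8·0.88 + 183.4·0.03 + 12.4·0.01 = 218.882.
ᾱ = 218.882 / 659.4 = 0.3319.
−S·ln(1−ᾱ) = −659.4 × ln(1 − 0.3319) = 265.948.
V = 13.8 × 16.8 × 3.2 = 741.888 m³.
RT60 = 0.161 × 741.888 / 265.948 = 0.45 s.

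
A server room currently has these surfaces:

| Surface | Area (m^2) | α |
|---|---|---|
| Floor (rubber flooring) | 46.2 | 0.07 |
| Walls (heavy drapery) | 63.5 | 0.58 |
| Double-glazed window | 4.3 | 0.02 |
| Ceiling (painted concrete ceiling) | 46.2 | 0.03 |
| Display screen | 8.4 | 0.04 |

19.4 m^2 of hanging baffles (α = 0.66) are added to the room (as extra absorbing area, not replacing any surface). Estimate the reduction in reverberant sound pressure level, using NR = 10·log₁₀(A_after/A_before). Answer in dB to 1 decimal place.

Equivalent absorption area: A_before = 46.2·0.07 + 63.5·0.58 + 4.3·0.02 + 46.2·0.03 + 8.4·0.04 = 41.872 m^2.
Treatment contributes 19.4·0.66 = 12.804 sabins.
A_after = 41.872 + 12.804 = 54.676 sabins.
Reduction = 10 log₁₀(A_after/A_before) = 10 log₁₀(1.3058) = 1.2 dB.

1.2 dB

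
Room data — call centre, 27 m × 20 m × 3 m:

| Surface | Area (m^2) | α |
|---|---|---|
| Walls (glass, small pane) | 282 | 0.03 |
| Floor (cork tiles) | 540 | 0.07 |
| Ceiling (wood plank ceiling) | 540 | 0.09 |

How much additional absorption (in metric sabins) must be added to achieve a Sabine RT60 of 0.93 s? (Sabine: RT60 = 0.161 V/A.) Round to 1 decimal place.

185.6 sabins

Equivalent absorption area: A₁ = 282·0.03 + 540·0.07 + 540·0.09 = 94.860 m^2.
Target A₂ = 0.161·1620/0.93 = 280.452 sabins (V = 1620 m³).
Additional absorption ΔA = 280.452 − 94.860 = 185.6 sabins.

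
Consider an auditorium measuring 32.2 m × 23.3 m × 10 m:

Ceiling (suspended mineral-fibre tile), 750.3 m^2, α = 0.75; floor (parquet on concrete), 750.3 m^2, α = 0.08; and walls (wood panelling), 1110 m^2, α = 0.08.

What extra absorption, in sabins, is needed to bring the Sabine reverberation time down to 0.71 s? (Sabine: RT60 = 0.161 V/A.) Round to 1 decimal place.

Summing Sᵢαᵢ: 562.725 + 60.024 + 88.800 → A₁ = 711.549 sabins.
Target A₂ = 0.161·7502.6/0.71 = 1701.294 sabins (V = 7502.6 m³).
Shortfall: 1701.294 − 711.549 = 989.7 sabins.

989.7 sabins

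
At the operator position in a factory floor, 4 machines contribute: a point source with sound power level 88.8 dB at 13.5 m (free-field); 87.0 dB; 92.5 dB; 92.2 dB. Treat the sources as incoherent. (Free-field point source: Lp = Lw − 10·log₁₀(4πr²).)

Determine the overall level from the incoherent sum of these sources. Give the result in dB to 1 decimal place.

96.0 dB

Source at 13.5 m: Lp = 88.8 − 10·log₁₀(4π·13.5²) = 88.8 − 10·log₁₀(2290.221) = 55.2 dB.
Sum in the linear (power) domain: Σ 10^(Lᵢ/10) = 10^(55.2/10) + 10^(87.0/10) + 10^(92.5/10) + 10^(92.2/10) = 3.939e+09.
L_total = 10·log₁₀(3.939e+09) = 96.0 dB.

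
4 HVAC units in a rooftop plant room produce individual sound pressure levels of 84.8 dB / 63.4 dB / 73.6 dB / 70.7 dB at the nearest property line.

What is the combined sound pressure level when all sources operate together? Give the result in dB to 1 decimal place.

85.3 dB

Converting to relative power and adding: 10^(84.8/10) + 10^(63.4/10) + 10^(73.6/10) + 10^(70.7/10) = 3.388e+08.
L_total = 10·log₁₀(3.388e+08) = 85.3 dB.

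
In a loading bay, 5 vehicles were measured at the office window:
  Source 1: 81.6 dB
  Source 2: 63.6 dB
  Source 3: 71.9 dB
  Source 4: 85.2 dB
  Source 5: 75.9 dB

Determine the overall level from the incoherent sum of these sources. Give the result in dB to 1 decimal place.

87.3 dB

Converting to relative power and adding: 10^(81.6/10) + 10^(63.6/10) + 10^(71.9/10) + 10^(85.2/10) + 10^(75.9/10) = 5.324e+08.
Combined level = 10 log₁₀(5.324e+08) = 87.3 dB.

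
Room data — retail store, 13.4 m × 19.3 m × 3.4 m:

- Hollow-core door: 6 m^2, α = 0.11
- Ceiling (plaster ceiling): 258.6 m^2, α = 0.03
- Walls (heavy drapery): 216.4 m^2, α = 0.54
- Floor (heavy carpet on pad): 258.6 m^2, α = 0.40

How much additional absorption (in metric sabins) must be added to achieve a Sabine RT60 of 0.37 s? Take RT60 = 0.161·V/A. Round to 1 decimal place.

153.9 sabins

Summing Sᵢαᵢ: 0.660 + 7.758 + 116.856 + 103.440 → A₁ = 228.714 sabins.
V = 879.308 m³. Required absorption A₂ = 0.161 × 879.308 / 0.37 = 382.618 sabins.
ΔA = A₂ − A₁ = 382.618 − 228.714 = 153.9 sabins.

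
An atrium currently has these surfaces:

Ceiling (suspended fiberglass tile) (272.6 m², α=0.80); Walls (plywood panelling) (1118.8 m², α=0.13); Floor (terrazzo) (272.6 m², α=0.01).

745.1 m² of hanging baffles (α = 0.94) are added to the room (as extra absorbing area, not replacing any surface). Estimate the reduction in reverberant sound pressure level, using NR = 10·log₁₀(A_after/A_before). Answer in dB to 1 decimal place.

A_before = Σ Sᵢαᵢ = 272.6·0.80 + 1118.8·0.13 + 272.6·0.01 = 366.250 sabins.
Added absorption = 745.1 × 0.94 = 700.394 sabins.
A_after = 366.250 + 700.394 = 1066.644 sabins.
Reduction = 10 log₁₀(A_after/A_before) = 10 log₁₀(2.9123) = 4.6 dB.

4.6 dB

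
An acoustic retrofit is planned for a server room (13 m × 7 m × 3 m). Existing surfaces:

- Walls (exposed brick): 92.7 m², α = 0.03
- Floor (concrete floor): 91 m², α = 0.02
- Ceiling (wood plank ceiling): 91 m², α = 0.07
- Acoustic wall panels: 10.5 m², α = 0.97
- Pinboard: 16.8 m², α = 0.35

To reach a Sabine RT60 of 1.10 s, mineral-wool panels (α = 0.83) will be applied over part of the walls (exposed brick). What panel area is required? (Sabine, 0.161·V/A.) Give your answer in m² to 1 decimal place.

A₁ = Σ Sᵢαᵢ = 92.7*0.03 + 91*0.02 + 91*0.07 + 10.5*0.97 + 16.8*0.35 = 27.036 sabins.
V = 273 m³. Target absorption A₂ = 0.161 × 273 / 1.10 = 39.957 sabins.
ΔA needed = 39.957 − 27.036 = 12.921 sabins.
Net gain per m²: Δα = 0.83 − 0.03 = 0.80.
Panel area = 12.921 / 0.80 = 16.2 m².

16.2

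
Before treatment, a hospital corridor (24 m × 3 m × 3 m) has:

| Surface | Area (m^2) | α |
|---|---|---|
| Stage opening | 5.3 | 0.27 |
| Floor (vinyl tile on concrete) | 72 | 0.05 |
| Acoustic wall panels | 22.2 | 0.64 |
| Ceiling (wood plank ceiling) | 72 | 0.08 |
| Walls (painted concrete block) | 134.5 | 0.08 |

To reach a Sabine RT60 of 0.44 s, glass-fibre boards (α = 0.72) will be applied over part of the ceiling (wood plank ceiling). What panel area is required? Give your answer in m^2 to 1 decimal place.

67.6

Summing Sᵢαᵢ: 1.431 + 3.600 + 14.208 + 5.760 + 10.760 → A₁ = 35.759 sabins.
V = 216 m³. Target absorption A₂ = 0.161 × 216 / 0.44 = 79.036 sabins.
Absorption to add: 79.036 − 35.759 = 43.277 sabins.
Each m^2 of panel replacing the ceiling (wood plank ceiling) adds (0.72 − 0.08) = 0.64 sabins.
Area = ΔA/Δα = 43.277/0.64 = 67.6 m^2.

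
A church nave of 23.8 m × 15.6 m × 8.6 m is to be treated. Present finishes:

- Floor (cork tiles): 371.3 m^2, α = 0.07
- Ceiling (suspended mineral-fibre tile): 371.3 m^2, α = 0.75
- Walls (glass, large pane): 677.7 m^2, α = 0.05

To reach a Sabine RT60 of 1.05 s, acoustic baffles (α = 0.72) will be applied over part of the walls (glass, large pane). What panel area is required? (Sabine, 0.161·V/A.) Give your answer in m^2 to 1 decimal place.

A₁ = Σ Sᵢαᵢ = 371.3*0.07 + 371.3*0.75 + 677.7*0.05 = 338.351 sabins.
V = 3193.008 m³. Target absorption A₂ = 0.161 × 3193.008 / 1.05 = 489.595 sabins.
ΔA needed = 489.595 − 338.351 = 151.244 sabins.
Each m^2 of panel replacing the walls (glass, large pane) adds (0.72 − 0.05) = 0.67 sabins.
Area = ΔA/Δα = 151.244/0.67 = 225.7 m^2.

225.7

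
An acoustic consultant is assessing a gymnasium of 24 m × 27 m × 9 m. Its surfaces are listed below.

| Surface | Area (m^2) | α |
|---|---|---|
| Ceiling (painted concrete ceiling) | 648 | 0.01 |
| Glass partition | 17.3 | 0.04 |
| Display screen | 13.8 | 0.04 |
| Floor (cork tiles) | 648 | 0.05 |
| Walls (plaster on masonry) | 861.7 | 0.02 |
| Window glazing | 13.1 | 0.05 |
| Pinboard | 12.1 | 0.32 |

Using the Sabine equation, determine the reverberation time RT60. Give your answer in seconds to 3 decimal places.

15.173 sec

Total absorption A = 648×0.01 + 17.3×0.04 + 13.8×0.04 + 648×0.05 + 861.7×0.02 + 13.1×0.05 + 12.1×0.32
  = 6.480 + 0.692 + 0.552 + 32.400 + 17.234 + 0.655 + 3.872 = 61.885 m^2 sabins.
Volume V = 24 × 27 × 9 = 5832 m³.
Sabine: RT60 = 0.161 × 5832 / 61.885 = 15.173 s.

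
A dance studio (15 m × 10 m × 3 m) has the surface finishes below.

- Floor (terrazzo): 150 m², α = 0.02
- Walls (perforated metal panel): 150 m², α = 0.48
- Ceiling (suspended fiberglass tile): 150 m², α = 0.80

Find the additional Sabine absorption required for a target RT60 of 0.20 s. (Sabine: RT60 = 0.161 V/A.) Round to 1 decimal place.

Total absorption A₁ = 150·0.02 + 150·0.48 + 150·0.80
  = 3.000 + 72.000 + 120.000 = 195.000 m² sabins.
For T = 0.20 s, need A₂ = 0.161·V/T = 0.161·450/0.20 = 362.250 sabins.
Additional absorption ΔA = 362.250 − 195.000 = 167.2 sabins.

167.2 sabins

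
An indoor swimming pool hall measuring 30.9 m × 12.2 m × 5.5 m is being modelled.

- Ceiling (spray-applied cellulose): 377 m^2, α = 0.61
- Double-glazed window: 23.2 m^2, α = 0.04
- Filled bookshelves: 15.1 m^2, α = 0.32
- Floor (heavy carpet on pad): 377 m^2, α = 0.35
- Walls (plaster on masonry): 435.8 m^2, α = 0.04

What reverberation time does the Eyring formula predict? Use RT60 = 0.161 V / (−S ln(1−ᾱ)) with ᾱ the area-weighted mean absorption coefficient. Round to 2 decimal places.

S = Σ Sᵢ = 1228.1 m^2.
Absorption A = 377×0.61 + 23.2×0.04 + 15.1×0.32 + 377×0.35 + 435.8×0.04 = 385.112 sabins.
ᾱ = 385.112 / 1228.1 = 0.3136.
Eyring denominator: −S ln(1−ᾱ) = 462.128.
V = 30.9 × 12.2 × 5.5 = 2073.39 m³.
RT60 = 0.161 × 2073.39 / 462.128 = 0.72 s.

0.72 s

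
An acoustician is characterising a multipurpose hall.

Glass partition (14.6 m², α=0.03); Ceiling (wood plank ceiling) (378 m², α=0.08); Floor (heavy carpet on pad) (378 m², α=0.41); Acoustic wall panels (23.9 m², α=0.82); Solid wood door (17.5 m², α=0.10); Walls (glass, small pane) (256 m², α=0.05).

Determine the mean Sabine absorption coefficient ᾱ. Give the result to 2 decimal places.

S = Σ Sᵢ = 14.6 + 378 + 378 + 23.9 + 17.5 + 256 = 1068.0 m².
Weighted sum Σ Sα = 219.806.
ᾱ = A/S = 0.21.

0.21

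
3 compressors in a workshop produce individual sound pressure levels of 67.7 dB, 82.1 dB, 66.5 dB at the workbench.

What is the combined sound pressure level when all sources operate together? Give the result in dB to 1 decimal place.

82.4 dB

Converting to relative power and adding: 10^(67.7/10) + 10^(82.1/10) + 10^(66.5/10) = 1.725e+08.
L_total = 10·log₁₀(1.725e+08) = 82.4 dB.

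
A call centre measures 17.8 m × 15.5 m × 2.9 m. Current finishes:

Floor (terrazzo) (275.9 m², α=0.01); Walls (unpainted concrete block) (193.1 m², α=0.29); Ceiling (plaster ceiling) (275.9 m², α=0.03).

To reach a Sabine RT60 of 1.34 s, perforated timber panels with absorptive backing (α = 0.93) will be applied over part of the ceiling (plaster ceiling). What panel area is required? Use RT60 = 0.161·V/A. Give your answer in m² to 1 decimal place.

32.3

Equivalent absorption area: A₁ = 275.9·0.01 + 193.1·0.29 + 275.9·0.03 = 67.035 m².
Required A₂ = 0.161·800.11/1.34 = 96.133 sabins.
ΔA needed = 96.133 − 67.035 = 29.098 sabins.
Net gain per m²: Δα = 0.93 − 0.03 = 0.90.
Area = ΔA/Δα = 29.098/0.90 = 32.3 m².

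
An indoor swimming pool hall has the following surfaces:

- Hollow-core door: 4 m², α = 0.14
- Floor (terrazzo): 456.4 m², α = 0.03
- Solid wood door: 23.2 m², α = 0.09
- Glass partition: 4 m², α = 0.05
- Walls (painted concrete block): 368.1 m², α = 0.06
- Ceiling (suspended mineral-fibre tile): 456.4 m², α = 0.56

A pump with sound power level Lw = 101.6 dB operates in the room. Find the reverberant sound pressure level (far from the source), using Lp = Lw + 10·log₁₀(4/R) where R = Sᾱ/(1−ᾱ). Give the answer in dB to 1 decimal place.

81.8 dB

A = 294.210 sabins; S = 1312.1 m².
ᾱ = 0.2242, so room constant R = A/(1−ᾱ) = 379.234 m².
Lp = 101.6 + 10·log₁₀(4/379.234) = 101.6 + (-19.77) = 81.8 dB.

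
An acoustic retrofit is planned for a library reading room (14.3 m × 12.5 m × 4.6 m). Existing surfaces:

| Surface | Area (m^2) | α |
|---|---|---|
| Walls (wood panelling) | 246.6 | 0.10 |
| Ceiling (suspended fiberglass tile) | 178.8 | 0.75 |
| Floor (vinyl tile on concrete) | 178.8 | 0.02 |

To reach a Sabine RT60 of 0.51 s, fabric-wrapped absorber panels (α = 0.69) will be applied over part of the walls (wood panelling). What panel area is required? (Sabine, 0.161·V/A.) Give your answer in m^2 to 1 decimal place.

164.8

A₁ = Σ Sᵢαᵢ = 246.6×0.10 + 178.8×0.75 + 178.8×0.02 = 162.336 sabins.
Required A₂ = 0.161·822.25/0.51 = 259.573 sabins.
ΔA needed = 259.573 − 162.336 = 97.237 sabins.
Net gain per m^2: Δα = 0.69 − 0.10 = 0.59.
Panel area = 97.237 / 0.59 = 164.8 m^2.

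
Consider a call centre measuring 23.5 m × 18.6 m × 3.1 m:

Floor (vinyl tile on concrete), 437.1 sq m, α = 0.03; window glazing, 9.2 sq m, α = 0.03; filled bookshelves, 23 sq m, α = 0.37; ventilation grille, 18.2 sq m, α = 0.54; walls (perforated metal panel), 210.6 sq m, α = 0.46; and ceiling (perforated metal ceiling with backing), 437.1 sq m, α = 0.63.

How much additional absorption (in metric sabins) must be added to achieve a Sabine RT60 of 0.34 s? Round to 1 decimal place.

237.7 sabins

Equivalent absorption area: A₁ = 437.1*0.03 + 9.2*0.03 + 23*0.37 + 18.2*0.54 + 210.6*0.46 + 437.1*0.63 = 403.976 sq m.
For T = 0.34 s, need A₂ = 0.161·V/T = 0.161·1355.01/0.34 = 641.637 sabins.
Shortfall: 641.637 − 403.976 = 237.7 sabins.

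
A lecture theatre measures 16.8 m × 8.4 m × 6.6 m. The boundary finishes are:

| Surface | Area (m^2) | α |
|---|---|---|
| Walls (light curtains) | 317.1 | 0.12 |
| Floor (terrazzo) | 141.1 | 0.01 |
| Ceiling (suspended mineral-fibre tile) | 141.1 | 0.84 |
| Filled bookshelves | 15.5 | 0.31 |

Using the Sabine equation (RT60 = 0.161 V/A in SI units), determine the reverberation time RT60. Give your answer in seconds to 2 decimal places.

Total absorption A = 317.1×0.12 + 141.1×0.01 + 141.1×0.84 + 15.5×0.31
  = 38.052 + 1.411 + 118.524 + 4.805 = 162.792 m^2 sabins.
Volume V = 16.8 × 8.4 × 6.6 = 931.392 m³.
T = 0.161 V/A = 0.161·931.392/162.792 = 0.92 s.

0.92 s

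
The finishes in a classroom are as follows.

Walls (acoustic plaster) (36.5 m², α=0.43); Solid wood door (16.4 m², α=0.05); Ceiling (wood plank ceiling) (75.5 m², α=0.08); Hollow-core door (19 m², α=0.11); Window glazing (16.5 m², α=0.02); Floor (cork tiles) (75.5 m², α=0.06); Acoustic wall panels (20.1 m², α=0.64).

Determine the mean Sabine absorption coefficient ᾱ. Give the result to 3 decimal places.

0.163

S = Σ Sᵢ = 36.5 + 16.4 + 75.5 + 19 + 16.5 + 75.5 + 20.1 = 259.5 m².
Weighted sum Σ Sα = 42.369.
ᾱ = A/S = 0.163.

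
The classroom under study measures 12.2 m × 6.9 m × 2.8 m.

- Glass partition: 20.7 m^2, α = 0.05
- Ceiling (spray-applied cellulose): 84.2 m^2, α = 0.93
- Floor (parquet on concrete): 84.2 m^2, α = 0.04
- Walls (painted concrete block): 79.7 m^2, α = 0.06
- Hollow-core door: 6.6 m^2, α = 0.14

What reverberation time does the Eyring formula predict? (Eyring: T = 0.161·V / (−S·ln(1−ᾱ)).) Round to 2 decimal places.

Total surface area S = 20.7 + 84.2 + 84.2 + 79.7 + 6.6 = 275.4 m^2.
Absorption A = 20.7×0.05 + 84.2×0.93 + 84.2×0.04 + 79.7×0.06 + 6.6×0.14 = 88.415 sabins.
ᾱ = 88.415 / 275.4 = 0.3210.
Eyring denominator: −S ln(1−ᾱ) = 106.617.
V = 12.2 × 6.9 × 2.8 = 235.704 m³.
T = 0.161·V/[−S·ln(1−ᾱ)] = 0.161·235.704/106.617 = 0.36 s.

0.36 sec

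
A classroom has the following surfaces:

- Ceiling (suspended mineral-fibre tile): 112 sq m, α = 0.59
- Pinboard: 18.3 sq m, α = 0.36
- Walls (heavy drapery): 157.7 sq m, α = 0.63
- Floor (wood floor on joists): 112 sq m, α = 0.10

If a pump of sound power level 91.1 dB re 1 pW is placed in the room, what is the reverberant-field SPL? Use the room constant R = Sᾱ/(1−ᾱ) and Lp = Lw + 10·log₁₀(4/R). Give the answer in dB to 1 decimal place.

71.8 dB

Σ(Sᵢαᵢ) = 112×0.59 + 18.3×0.36 + 157.7×0.63 + 112×0.10 = 183.219; total area S = 400.0 sq m.
ᾱ = 0.4580, so room constant R = A/(1−ᾱ) = 338.042 sq m.
Lp = Lw + 10 log₁₀(4/R) = 91.1 -19.27 = 71.8 dB.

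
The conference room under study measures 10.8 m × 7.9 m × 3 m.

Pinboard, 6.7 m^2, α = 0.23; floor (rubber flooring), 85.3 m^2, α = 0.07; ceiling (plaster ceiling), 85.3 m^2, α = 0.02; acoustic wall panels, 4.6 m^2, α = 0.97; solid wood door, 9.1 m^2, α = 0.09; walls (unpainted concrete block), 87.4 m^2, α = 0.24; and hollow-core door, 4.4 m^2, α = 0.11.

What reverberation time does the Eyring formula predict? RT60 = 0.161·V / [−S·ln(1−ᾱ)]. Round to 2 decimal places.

1.07 seconds

S = Σ Sᵢ = 282.8 m^2.
Absorption A = 6.7·0.23 + 85.3·0.07 + 85.3·0.02 + 4.6·0.97 + 9.1·0.09 + 87.4·0.24 + 4.4·0.11 = 35.959 sabins.
Mean coefficient ᾱ = A/S = 0.1272.
−S·ln(1−ᾱ) = −282.8 × ln(1 − 0.1272) = 38.475.
V = 10.8 × 7.9 × 3 = 255.96 m³.
T = 0.161·V/[−S·ln(1−ᾱ)] = 0.161·255.96/38.475 = 1.07 s.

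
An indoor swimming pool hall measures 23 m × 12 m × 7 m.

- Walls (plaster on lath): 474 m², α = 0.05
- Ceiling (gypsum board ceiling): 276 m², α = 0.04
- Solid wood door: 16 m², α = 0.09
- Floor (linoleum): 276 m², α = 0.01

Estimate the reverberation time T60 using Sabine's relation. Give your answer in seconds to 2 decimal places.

Summing Sᵢαᵢ: 23.700 + 11.040 + 1.440 + 2.760 → A = 38.940 sabins.
Volume V = 23 × 12 × 7 = 1932 m³.
RT60 = 0.161 · V / A = 0.161 × 1932 / 38.940 = 7.99 s.

7.99 s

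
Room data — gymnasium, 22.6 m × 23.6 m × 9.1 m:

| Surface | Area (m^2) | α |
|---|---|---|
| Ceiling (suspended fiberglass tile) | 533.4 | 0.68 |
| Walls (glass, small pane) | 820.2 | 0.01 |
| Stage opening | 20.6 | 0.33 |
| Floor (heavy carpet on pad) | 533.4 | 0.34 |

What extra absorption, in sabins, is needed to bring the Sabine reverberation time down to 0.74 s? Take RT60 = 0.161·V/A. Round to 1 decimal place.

496.9 sabins

Total absorption A₁ = 533.4*0.68 + 820.2*0.01 + 20.6*0.33 + 533.4*0.34
  = 362.712 + 8.202 + 6.798 + 181.356 = 559.068 m^2 sabins.
V = 4853.576 m³. Required absorption A₂ = 0.161 × 4853.576 / 0.74 = 1055.981 sabins.
Additional absorption ΔA = 1055.981 − 559.068 = 496.9 sabins.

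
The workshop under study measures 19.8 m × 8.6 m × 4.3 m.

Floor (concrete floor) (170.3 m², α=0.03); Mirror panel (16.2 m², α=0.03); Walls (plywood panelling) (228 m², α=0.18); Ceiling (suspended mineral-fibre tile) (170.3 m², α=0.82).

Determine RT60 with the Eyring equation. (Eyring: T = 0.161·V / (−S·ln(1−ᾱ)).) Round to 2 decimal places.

Total surface area S = 170.3 + 16.2 + 228 + 170.3 = 584.8 m².
Σ(Sᵢαᵢ) = 170.3·0.03 + 16.2·0.03 + 228·0.18 + 170.3·0.82 = 186.281.
Mean coefficient ᾱ = A/S = 0.3185.
−S·ln(1−ᾱ) = −584.8 × ln(1 − 0.3185) = 224.247.
V = 19.8 × 8.6 × 4.3 = 732.204 m³.
RT60 = 0.161 × 732.204 / 224.247 = 0.53 s.

0.53 seconds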